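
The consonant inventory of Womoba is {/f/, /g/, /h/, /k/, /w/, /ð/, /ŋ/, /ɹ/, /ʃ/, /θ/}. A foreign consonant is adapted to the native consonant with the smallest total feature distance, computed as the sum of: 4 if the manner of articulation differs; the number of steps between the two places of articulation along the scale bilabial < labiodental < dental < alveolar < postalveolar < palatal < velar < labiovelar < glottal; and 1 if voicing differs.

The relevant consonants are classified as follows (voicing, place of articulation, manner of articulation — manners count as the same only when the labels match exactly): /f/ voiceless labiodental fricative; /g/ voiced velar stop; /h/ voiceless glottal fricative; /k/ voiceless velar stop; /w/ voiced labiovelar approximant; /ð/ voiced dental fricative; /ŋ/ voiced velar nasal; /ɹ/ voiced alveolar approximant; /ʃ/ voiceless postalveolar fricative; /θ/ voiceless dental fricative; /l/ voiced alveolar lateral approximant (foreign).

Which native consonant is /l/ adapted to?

/ɹ/ is closest: manner differs (lateral approximant→approximant, +4), place distance 0 (alveolar→alveolar), same voicing; total 4. Next closest is /ð/ at distance 5.

ɹ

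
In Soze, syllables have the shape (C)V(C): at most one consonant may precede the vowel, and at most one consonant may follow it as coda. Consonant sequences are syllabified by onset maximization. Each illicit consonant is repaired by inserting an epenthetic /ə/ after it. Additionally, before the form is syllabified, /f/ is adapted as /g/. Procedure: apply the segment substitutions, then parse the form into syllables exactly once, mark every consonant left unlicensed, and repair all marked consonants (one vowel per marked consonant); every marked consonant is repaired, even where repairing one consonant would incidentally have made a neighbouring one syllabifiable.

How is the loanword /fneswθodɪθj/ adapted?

Substitution: /f/ → /g/, giving /gneswθodɪθj/.
The consonants /g/, /w/, /j/ cannot be parsed into a legal (C)V(C) syllable (at most one coda consonant is licensed; onsets are limited to one consonant).
Inserting the epenthetic vowel yields /g/ → /gə/, /w/ → /wə/, /j/ → /jə/.

gəneswəθodɪθjə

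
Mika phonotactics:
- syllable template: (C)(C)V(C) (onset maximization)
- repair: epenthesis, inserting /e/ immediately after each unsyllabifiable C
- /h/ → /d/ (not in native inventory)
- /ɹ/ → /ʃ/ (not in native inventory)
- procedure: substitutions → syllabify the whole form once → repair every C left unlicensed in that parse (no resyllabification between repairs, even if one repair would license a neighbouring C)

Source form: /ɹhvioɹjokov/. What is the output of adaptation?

Substitution: /ɹ/ → /ʃ/, /h/ → /d/, giving /ʃdvioʃjokov/.
The consonants /ʃ/ cannot be parsed into a legal (C)(C)V(C) syllable (at most one coda consonant is licensed; onsets may contain at most 2 consonants).
Epenthesis after each stranded consonant: /ʃ/ → /ʃe/.

ʃedvioʃjokov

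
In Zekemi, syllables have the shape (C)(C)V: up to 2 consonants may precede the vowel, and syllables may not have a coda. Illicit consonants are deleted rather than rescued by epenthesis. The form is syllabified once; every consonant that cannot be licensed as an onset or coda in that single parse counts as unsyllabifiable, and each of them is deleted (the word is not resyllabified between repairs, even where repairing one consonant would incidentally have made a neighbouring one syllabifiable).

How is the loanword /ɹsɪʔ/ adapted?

ɹsɪ

The consonants /ʔ/ cannot be parsed into a legal (C)(C)V syllable (no codas are permitted; onsets may contain at most 2 consonants).
Each unlicensed consonant is deleted: /ʔ/.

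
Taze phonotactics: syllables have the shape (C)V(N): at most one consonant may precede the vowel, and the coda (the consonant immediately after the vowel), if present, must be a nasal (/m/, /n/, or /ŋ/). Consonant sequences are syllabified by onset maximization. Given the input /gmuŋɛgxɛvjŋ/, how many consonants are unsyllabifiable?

5

Syllabifying with onset maximization leaves /g/, /g/, /v/, /j/, /ŋ/ stranded (only a nasal (/m/, /n/, or /ŋ/) is licensed in coda position; onsets are limited to one consonant).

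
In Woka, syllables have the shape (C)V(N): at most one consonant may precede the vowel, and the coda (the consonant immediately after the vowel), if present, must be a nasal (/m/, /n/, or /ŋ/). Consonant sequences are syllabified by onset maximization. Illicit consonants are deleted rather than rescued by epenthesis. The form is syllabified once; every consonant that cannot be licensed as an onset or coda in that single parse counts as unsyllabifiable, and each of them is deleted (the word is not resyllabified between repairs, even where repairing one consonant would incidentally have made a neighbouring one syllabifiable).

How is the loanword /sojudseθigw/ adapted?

sojuseθi

The consonants /d/, /g/, /w/ cannot be parsed into a legal (C)V(N) syllable (only a nasal (/m/, /n/, or /ŋ/) is licensed in coda position; onsets are limited to one consonant).
Deletion applies to /d/, /g/, /w/.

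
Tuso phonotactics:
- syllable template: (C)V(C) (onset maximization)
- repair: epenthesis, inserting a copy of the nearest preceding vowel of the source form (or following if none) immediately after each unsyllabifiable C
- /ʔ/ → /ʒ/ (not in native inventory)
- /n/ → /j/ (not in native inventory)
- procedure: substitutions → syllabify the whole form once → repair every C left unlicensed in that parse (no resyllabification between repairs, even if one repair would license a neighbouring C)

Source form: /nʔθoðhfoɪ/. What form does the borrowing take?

Substitution: /n/ → /j/, /ʔ/ → /ʒ/, giving /jʒθoðhfoɪ/.
The consonants /j/, /ʒ/, /h/ cannot be parsed into a legal (C)V(C) syllable (at most one coda consonant is licensed; onsets are limited to one consonant).
Epenthesis after each stranded consonant: /j/ → /jo/, /ʒ/ → /ʒo/, /h/ → /ho/.

joʒoθoðhofoɪ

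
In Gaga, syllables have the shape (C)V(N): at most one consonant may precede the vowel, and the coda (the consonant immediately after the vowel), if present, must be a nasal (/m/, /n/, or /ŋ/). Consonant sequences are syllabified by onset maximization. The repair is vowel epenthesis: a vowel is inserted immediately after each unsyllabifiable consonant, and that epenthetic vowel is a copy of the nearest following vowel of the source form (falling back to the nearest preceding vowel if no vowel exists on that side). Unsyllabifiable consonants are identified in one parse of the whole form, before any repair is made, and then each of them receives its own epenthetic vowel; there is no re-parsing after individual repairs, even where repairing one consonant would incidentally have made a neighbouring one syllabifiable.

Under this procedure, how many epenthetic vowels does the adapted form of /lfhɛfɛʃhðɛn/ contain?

The unsyllabifiable consonants are /l/, /f/, /ʃ/, /h/; each receives one epenthetic vowel.

4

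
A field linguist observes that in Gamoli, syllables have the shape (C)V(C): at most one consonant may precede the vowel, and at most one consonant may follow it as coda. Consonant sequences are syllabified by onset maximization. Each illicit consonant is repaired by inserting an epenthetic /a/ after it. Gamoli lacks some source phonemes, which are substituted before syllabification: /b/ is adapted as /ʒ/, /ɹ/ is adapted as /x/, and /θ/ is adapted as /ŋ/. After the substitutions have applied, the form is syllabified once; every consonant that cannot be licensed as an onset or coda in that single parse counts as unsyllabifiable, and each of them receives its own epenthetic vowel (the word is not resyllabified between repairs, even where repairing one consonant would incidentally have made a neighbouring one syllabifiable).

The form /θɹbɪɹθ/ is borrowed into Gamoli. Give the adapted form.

Substitution: /θ/ → /ŋ/, /ɹ/ → /x/, /b/ → /ʒ/, giving /ŋxʒɪxŋ/.
Syllabifying with onset maximization leaves /ŋ/, /x/, /ŋ/ stranded (at most one coda consonant is licensed; onsets are limited to one consonant).
Epenthesis after each stranded consonant: /ŋ/ → /ŋa/, /x/ → /xa/, /ŋ/ → /ŋa/.

ŋaxaʒɪxŋa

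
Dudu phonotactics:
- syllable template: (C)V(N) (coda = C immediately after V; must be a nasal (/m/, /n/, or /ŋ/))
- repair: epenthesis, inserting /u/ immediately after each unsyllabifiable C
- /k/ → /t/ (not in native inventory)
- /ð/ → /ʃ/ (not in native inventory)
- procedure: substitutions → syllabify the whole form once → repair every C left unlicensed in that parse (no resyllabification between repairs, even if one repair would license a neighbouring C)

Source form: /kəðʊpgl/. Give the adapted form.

təʃʊpugulu

Substitution: /k/ → /t/, /ð/ → /ʃ/, giving /təʃʊpgl/.
The consonants /p/, /g/, /l/ cannot be parsed into a legal (C)V(N) syllable (only a nasal (/m/, /n/, or /ŋ/) is licensed in coda position; onsets are limited to one consonant).
Inserting the epenthetic vowel yields /p/ → /pu/, /g/ → /gu/, /l/ → /lu/.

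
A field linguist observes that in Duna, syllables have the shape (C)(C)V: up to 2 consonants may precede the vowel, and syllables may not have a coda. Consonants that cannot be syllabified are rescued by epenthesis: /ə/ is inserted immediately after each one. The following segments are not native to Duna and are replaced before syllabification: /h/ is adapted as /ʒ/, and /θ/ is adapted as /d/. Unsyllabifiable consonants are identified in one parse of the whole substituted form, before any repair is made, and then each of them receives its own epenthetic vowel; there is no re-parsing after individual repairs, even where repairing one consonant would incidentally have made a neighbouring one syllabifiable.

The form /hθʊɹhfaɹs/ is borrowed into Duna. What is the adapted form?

ʒdʊɹəʒfaɹəsə

Substitution: /h/ → /ʒ/, /θ/ → /d/, giving /ʒdʊɹʒfaɹs/.
The consonants /ɹ/, /ɹ/, /s/ cannot be parsed into a legal (C)(C)V syllable (no codas are permitted; onsets may contain at most 2 consonants).
Inserting the epenthetic vowel yields /ɹ/ → /ɹə/, /ɹ/ → /ɹə/, /s/ → /sə/.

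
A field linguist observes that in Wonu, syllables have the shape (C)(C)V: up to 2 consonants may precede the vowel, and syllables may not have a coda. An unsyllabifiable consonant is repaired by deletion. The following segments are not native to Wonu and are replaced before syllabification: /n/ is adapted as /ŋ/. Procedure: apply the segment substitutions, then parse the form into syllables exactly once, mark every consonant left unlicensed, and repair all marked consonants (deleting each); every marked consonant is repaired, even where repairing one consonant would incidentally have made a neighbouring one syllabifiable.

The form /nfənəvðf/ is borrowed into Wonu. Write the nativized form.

ŋfəŋə

Substitution: /n/ → /ŋ/, giving /ŋfəŋəvðf/.
Under (C)(C)V, the unsyllabifiable consonants are /v/, /ð/, /f/ (no codas are permitted; onsets may contain at most 2 consonants).
Each unlicensed consonant is deleted: /v/, /ð/, /f/.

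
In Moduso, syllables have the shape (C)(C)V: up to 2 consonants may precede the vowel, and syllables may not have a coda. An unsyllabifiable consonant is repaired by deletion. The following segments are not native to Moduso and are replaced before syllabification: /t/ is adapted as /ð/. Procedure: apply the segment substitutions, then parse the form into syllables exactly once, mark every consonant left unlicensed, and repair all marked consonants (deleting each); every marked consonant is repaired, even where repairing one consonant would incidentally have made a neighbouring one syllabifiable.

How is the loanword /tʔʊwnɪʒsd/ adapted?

Substitution: /t/ → /ð/, giving /ðʔʊwnɪʒsd/.
The consonants /ʒ/, /s/, /d/ cannot be parsed into a legal (C)(C)V syllable (no codas are permitted; onsets may contain at most 2 consonants).
Each unlicensed consonant is deleted: /ʒ/, /s/, /d/.

ðʔʊwnɪ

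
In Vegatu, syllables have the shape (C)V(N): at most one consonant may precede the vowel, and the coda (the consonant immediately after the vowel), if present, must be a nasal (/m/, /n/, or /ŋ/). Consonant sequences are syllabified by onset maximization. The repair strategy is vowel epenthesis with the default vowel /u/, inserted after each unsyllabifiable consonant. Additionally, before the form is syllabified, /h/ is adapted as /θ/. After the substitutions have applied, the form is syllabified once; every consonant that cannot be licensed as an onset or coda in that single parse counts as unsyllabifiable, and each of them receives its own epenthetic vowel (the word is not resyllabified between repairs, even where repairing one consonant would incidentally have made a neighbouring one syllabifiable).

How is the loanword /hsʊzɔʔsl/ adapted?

θusʊzɔʔusulu

Substitution: /h/ → /θ/, giving /θsʊzɔʔsl/.
Syllabifying with onset maximization leaves /θ/, /ʔ/, /s/, /l/ stranded (only a nasal (/m/, /n/, or /ŋ/) is licensed in coda position; onsets are limited to one consonant).
Each unlicensed consonant becomes the onset of a new syllable: /θ/ → /θu/, /ʔ/ → /ʔu/, /s/ → /su/, /l/ → /lu/.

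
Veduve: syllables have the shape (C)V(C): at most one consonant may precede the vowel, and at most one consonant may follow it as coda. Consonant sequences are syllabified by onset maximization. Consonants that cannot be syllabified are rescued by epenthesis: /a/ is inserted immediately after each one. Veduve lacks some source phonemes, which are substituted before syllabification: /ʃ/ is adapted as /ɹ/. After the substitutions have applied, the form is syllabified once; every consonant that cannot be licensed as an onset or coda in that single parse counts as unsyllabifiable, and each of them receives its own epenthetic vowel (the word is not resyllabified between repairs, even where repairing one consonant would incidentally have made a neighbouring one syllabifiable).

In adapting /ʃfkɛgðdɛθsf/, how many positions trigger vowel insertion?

After substitution the input is /ɹfkɛgðdɛθsf/.
The unsyllabifiable consonants are /ɹ/, /f/, /ð/, /s/, /f/; each receives one epenthetic vowel.

5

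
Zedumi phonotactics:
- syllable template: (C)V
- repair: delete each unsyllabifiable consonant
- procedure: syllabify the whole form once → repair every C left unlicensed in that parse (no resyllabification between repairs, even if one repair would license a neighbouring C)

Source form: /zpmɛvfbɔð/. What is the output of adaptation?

mɛbɔ

Under (C)V, the unsyllabifiable consonants are /z/, /p/, /v/, /f/, /ð/ (no codas are permitted; onsets are limited to one consonant).
Deleting the stranded consonants removes /z/, /p/, /v/, /f/, /ð/.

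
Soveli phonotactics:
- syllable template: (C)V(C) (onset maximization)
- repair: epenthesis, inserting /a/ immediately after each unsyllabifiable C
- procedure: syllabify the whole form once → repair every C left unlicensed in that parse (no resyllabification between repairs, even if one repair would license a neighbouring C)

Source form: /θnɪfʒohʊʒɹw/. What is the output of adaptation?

Syllabifying with onset maximization leaves /θ/, /ɹ/, /w/ stranded (at most one coda consonant is licensed; onsets are limited to one consonant).
Inserting the epenthetic vowel yields /θ/ → /θa/, /ɹ/ → /ɹa/, /w/ → /wa/.

θanɪfʒohʊʒɹawa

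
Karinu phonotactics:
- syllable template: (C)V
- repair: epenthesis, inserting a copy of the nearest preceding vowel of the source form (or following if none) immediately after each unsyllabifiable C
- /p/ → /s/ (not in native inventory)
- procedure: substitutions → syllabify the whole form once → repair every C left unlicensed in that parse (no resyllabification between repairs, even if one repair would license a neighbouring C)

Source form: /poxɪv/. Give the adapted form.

soxɪvɪ

Substitution: /p/ → /s/, giving /soxɪv/.
Syllabifying with onset maximization leaves /v/ stranded (no codas are permitted; onsets are limited to one consonant).
Epenthesis after each stranded consonant: /v/ → /vɪ/.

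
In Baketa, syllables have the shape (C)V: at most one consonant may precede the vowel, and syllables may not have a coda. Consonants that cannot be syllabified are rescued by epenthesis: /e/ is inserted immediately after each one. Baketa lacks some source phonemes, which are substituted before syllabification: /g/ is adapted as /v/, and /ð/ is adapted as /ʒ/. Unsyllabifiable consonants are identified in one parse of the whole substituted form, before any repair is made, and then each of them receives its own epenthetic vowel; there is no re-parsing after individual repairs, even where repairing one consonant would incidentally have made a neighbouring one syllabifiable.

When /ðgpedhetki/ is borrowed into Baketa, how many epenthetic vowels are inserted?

After substitution the input is /ʒvpedhetki/.
The unsyllabifiable consonants are /ʒ/, /v/, /d/, /t/; each receives one epenthetic vowel.

4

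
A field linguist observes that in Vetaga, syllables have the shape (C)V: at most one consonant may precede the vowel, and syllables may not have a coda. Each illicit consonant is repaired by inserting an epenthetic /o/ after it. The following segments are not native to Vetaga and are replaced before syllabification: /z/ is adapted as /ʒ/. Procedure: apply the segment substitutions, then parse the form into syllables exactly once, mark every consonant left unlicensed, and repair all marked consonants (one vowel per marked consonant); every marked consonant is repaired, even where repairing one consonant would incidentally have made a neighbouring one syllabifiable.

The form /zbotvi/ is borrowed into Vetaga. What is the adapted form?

ʒobotovi

Substitution: /z/ → /ʒ/, giving /ʒbotvi/.
Under (C)V, the unsyllabifiable consonants are /ʒ/, /t/ (no codas are permitted; onsets are limited to one consonant).
Inserting the epenthetic vowel yields /ʒ/ → /ʒo/, /t/ → /to/.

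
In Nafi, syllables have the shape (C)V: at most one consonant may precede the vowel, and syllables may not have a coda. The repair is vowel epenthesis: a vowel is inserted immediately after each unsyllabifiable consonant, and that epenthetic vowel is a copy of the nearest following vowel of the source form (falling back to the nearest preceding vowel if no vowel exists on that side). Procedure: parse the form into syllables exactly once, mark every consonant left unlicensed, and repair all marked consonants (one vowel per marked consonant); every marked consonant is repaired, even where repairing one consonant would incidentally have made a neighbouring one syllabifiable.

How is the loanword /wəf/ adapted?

Syllabifying with onset maximization leaves /f/ stranded (no codas are permitted; onsets are limited to one consonant).
Inserting the epenthetic vowel yields /f/ → /fə/.

wəfə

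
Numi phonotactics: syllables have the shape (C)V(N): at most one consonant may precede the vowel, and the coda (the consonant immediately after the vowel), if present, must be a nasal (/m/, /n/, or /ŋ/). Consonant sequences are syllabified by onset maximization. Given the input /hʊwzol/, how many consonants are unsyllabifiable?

Syllabifying with onset maximization leaves /w/, /l/ stranded (only a nasal (/m/, /n/, or /ŋ/) is licensed in coda position; onsets are limited to one consonant).

2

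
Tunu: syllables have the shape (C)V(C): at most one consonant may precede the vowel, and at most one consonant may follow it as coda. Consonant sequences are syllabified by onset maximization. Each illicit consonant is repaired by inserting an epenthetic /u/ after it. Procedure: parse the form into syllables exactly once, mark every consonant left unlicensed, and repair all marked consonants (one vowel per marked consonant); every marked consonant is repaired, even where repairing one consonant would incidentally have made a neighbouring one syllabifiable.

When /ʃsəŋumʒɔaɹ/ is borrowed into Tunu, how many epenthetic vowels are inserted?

1

The unsyllabifiable consonants are /ʃ/; each receives one epenthetic vowel.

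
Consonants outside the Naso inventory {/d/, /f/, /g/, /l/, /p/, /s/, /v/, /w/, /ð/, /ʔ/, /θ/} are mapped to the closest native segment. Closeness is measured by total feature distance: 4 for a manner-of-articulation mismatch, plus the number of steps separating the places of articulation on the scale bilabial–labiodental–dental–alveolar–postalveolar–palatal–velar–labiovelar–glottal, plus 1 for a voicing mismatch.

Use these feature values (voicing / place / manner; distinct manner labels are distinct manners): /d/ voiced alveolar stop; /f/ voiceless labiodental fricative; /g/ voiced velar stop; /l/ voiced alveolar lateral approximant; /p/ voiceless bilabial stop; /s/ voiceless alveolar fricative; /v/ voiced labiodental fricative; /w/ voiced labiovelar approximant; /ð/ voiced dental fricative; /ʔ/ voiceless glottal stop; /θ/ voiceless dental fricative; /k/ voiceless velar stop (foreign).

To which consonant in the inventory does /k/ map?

/g/ is closest: same manner (stop), place distance 0 (velar→velar), voicing differs (+1); total 1. Next closest is /ʔ/ at distance 2.

g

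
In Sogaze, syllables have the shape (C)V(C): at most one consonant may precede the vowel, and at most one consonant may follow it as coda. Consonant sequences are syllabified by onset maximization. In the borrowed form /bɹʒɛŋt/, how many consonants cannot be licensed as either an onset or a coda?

3

Syllabifying with onset maximization leaves /b/, /ɹ/, /t/ stranded (at most one coda consonant is licensed; onsets are limited to one consonant).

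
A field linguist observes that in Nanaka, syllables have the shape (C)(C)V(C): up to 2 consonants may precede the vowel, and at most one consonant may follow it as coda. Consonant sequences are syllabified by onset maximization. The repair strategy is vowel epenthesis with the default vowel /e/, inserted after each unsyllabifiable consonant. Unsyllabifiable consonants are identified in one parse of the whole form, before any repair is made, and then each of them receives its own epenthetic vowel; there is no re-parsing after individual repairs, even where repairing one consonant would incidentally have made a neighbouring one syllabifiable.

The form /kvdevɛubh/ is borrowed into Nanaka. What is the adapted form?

kevdevɛubhe

Under (C)(C)V(C), the unsyllabifiable consonants are /k/, /h/ (at most one coda consonant is licensed; onsets may contain at most 2 consonants).
Each unlicensed consonant becomes the onset of a new syllable: /k/ → /ke/, /h/ → /he/.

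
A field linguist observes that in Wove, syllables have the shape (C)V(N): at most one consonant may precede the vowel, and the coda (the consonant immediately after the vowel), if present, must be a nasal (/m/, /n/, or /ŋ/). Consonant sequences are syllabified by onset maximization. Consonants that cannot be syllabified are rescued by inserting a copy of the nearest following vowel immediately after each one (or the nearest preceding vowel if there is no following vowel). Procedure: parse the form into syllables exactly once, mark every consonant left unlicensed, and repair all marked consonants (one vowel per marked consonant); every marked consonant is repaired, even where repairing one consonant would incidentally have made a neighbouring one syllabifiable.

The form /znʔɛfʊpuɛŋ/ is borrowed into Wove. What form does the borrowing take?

Under (C)V(N), the unsyllabifiable consonants are /z/, /n/ (only a nasal (/m/, /n/, or /ŋ/) is licensed in coda position; onsets are limited to one consonant).
Epenthesis after each stranded consonant: /z/ → /zɛ/, /n/ → /nɛ/.

zɛnɛʔɛfʊpuɛŋ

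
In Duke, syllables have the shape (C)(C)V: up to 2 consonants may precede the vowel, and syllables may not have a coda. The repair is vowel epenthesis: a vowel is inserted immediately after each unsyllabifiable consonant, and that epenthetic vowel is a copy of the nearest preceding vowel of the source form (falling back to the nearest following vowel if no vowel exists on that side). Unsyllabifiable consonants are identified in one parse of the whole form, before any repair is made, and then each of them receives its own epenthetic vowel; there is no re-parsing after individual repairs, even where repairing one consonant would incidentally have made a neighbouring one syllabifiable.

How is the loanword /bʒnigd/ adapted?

The consonants /b/, /g/, /d/ cannot be parsed into a legal (C)(C)V syllable (no codas are permitted; onsets may contain at most 2 consonants).
Inserting the epenthetic vowel yields /b/ → /bi/, /g/ → /gi/, /d/ → /di/.

biʒnigidi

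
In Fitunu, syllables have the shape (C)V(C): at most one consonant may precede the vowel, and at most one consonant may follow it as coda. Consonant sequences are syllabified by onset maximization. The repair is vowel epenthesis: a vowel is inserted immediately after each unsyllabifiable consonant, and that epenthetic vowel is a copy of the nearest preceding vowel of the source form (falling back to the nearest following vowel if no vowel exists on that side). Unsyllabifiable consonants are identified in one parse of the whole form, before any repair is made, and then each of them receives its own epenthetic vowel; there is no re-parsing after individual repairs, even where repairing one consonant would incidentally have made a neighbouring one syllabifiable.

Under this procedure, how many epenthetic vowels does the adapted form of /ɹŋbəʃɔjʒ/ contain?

The unsyllabifiable consonants are /ɹ/, /ŋ/, /ʒ/; each receives one epenthetic vowel.

3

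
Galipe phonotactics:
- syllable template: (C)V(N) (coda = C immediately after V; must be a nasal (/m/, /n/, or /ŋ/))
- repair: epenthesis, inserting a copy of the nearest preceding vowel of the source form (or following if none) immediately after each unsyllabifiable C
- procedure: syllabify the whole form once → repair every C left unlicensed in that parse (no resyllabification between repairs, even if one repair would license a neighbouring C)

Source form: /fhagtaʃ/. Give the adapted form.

fahagataʃa

Syllabifying with onset maximization leaves /f/, /g/, /ʃ/ stranded (only a nasal (/m/, /n/, or /ŋ/) is licensed in coda position; onsets are limited to one consonant).
Inserting the epenthetic vowel yields /f/ → /fa/, /g/ → /ga/, /ʃ/ → /ʃa/.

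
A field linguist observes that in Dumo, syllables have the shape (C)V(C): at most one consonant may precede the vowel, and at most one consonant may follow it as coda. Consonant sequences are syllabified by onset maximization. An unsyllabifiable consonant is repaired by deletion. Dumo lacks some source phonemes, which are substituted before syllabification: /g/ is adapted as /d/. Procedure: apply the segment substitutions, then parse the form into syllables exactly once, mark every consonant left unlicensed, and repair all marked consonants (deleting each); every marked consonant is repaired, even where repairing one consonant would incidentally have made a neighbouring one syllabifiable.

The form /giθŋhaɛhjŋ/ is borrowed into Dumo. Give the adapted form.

Substitution: /g/ → /d/, giving /diθŋhaɛhjŋ/.
The consonants /ŋ/, /j/, /ŋ/ cannot be parsed into a legal (C)V(C) syllable (at most one coda consonant is licensed; onsets are limited to one consonant).
Each unlicensed consonant is deleted: /ŋ/, /j/, /ŋ/.

diθhaɛh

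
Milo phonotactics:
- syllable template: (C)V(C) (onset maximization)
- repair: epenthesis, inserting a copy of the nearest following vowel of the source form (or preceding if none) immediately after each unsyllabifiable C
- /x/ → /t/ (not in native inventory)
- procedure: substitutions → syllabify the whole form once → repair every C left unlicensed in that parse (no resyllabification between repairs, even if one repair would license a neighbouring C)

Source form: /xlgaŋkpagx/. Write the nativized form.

Substitution: /x/ → /t/, giving /tlgaŋkpagt/.
The consonants /t/, /l/, /k/, /t/ cannot be parsed into a legal (C)V(C) syllable (at most one coda consonant is licensed; onsets are limited to one consonant).
Each unlicensed consonant becomes the onset of a new syllable: /t/ → /ta/, /l/ → /la/, /k/ → /ka/, /t/ → /ta/.

talagaŋkapagta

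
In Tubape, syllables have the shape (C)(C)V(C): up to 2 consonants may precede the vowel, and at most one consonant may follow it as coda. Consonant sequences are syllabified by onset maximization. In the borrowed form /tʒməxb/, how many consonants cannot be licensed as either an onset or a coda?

Under (C)(C)V(C), the unsyllabifiable consonants are /t/, /b/ (at most one coda consonant is licensed; onsets may contain at most 2 consonants).

2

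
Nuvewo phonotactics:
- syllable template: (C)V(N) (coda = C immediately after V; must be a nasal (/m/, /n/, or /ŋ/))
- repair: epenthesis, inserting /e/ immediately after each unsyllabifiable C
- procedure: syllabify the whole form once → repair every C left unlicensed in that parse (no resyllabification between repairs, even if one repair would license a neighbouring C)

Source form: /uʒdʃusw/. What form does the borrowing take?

The consonants /ʒ/, /d/, /s/, /w/ cannot be parsed into a legal (C)V(N) syllable (only a nasal (/m/, /n/, or /ŋ/) is licensed in coda position; onsets are limited to one consonant).
Epenthesis after each stranded consonant: /ʒ/ → /ʒe/, /d/ → /de/, /s/ → /se/, /w/ → /we/.

uʒedeʃusewe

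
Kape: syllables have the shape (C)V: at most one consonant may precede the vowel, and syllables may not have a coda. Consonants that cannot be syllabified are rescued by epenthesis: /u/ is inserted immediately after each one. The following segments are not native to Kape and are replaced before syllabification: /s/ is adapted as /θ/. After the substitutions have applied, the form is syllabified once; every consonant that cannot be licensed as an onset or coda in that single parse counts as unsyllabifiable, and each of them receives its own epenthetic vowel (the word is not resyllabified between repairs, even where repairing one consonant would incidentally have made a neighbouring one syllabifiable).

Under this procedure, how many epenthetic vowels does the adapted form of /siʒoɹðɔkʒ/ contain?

After substitution the input is /θiʒoɹðɔkʒ/.
The unsyllabifiable consonants are /ɹ/, /k/, /ʒ/; each receives one epenthetic vowel.

3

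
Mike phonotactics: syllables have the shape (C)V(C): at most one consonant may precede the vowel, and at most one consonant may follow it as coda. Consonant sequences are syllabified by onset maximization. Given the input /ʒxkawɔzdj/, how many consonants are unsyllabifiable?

4

Under (C)V(C), the unsyllabifiable consonants are /ʒ/, /x/, /d/, /j/ (at most one coda consonant is licensed; onsets are limited to one consonant).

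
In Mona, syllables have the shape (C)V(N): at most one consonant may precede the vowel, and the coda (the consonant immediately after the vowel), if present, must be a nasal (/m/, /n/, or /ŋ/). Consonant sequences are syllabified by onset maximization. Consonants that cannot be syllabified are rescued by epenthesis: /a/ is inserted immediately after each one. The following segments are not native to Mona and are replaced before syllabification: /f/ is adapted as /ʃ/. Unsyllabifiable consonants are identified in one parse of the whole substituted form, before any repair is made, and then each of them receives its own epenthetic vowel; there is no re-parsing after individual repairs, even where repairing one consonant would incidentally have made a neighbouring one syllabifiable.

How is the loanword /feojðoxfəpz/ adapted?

Substitution: /f/ → /ʃ/, giving /ʃeojðoxʃəpz/.
Under (C)V(N), the unsyllabifiable consonants are /j/, /x/, /p/, /z/ (only a nasal (/m/, /n/, or /ŋ/) is licensed in coda position; onsets are limited to one consonant).
Inserting the epenthetic vowel yields /j/ → /ja/, /x/ → /xa/, /p/ → /pa/, /z/ → /za/.

ʃeojaðoxaʃəpaza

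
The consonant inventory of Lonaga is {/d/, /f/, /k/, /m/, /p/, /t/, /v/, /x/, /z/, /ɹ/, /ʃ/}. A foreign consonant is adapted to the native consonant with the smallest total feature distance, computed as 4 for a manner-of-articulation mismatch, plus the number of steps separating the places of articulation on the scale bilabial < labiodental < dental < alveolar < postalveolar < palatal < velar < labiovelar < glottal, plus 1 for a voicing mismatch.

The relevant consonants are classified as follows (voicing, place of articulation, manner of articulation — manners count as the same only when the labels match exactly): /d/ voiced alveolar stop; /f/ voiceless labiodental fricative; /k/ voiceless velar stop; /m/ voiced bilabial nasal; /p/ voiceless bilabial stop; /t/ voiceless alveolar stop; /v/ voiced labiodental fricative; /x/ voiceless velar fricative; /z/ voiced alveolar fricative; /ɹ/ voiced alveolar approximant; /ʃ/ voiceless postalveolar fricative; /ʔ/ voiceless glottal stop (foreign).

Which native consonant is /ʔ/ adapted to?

/k/ is closest: same manner (stop), place distance 2 (glottal→velar), same voicing; total 2. Next closest is /t/ at distance 5.

k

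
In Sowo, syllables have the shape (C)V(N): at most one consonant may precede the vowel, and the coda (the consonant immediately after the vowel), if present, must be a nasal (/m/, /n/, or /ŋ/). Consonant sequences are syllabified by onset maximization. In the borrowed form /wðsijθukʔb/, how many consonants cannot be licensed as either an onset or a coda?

The consonants /w/, /ð/, /j/, /k/, /ʔ/, /b/ cannot be parsed into a legal (C)V(N) syllable (only a nasal (/m/, /n/, or /ŋ/) is licensed in coda position; onsets are limited to one consonant).

6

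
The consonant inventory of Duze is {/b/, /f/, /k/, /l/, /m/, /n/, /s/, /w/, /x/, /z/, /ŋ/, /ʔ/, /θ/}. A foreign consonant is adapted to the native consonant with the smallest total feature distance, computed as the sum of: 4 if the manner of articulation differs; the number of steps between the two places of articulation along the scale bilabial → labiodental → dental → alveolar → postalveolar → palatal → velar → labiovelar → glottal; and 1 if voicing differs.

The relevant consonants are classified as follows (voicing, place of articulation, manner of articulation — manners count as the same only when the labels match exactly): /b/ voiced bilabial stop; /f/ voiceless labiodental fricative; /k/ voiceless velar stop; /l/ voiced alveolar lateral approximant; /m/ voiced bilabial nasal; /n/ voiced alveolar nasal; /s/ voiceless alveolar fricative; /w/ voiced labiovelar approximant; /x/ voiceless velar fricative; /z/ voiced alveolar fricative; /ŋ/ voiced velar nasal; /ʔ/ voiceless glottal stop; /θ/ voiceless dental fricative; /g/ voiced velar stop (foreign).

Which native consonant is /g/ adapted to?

k

/k/ is closest: same manner (stop), place distance 0 (velar→velar), voicing differs (+1); total 1. Next closest is /ʔ/ at distance 3.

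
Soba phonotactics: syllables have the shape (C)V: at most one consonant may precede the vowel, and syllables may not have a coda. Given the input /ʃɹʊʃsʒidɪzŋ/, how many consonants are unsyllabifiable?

Under (C)V, the unsyllabifiable consonants are /ʃ/, /ʃ/, /s/, /z/, /ŋ/ (no codas are permitted; onsets are limited to one consonant).

5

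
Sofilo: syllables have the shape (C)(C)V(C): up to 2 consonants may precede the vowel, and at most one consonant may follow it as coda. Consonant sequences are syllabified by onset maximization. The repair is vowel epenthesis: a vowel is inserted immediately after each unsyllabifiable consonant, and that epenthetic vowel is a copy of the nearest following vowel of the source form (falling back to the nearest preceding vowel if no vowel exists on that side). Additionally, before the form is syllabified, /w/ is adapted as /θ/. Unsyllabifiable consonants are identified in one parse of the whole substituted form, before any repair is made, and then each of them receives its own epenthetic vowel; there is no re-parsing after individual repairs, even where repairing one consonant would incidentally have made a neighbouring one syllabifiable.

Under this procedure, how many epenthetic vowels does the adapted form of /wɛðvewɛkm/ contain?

1

After substitution the input is /θɛðveθɛkm/.
The unsyllabifiable consonants are /m/; each receives one epenthetic vowel.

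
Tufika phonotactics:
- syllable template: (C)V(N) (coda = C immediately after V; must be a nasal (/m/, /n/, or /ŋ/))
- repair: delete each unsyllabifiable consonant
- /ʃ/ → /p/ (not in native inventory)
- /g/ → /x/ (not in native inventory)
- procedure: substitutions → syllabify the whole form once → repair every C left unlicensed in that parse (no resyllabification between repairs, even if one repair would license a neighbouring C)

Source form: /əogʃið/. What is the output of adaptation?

Substitution: /g/ → /x/, /ʃ/ → /p/, giving /əoxpið/.
The consonants /x/, /ð/ cannot be parsed into a legal (C)V(N) syllable (only a nasal (/m/, /n/, or /ŋ/) is licensed in coda position; onsets are limited to one consonant).
Deletion applies to /x/, /ð/.

əopi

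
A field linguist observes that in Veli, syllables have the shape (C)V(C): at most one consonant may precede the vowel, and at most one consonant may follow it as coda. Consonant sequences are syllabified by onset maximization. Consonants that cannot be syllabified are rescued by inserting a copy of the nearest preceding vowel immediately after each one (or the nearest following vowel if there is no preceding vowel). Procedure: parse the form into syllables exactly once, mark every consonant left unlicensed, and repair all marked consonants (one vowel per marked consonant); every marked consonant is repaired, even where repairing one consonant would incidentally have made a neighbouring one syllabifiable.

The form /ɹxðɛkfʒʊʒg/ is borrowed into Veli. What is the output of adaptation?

ɹɛxɛðɛkfɛʒʊʒgʊ

The consonants /ɹ/, /x/, /f/, /g/ cannot be parsed into a legal (C)V(C) syllable (at most one coda consonant is licensed; onsets are limited to one consonant).
Inserting the epenthetic vowel yields /ɹ/ → /ɹɛ/, /x/ → /xɛ/, /f/ → /fɛ/, /g/ → /gʊ/.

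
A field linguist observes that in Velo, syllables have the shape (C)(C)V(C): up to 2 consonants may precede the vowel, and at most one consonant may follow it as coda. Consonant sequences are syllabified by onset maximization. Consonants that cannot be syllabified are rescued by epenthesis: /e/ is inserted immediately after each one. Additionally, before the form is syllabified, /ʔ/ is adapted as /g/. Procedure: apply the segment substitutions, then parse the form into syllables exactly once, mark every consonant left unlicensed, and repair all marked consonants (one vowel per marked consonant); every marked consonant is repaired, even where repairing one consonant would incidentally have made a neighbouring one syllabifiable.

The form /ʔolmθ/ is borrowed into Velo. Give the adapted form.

Substitution: /ʔ/ → /g/, giving /golmθ/.
The consonants /m/, /θ/ cannot be parsed into a legal (C)(C)V(C) syllable (at most one coda consonant is licensed; onsets may contain at most 2 consonants).
Each unlicensed consonant becomes the onset of a new syllable: /m/ → /me/, /θ/ → /θe/.

golmeθe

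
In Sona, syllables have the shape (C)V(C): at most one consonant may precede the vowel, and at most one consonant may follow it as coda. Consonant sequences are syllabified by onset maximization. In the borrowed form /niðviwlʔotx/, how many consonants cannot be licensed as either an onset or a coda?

2

Under (C)V(C), the unsyllabifiable consonants are /l/, /x/ (at most one coda consonant is licensed; onsets are limited to one consonant).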